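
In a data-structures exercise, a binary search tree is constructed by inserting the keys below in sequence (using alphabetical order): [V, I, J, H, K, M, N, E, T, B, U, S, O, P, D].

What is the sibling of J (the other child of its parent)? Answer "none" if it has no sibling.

V: root
I: left child of V (depth 1)
J: right child of I (depth 2)
H: left child of I (depth 2)
K: right child of J (depth 3)
M: right child of K (depth 4)
N: right child of M (depth 5)
E: left child of H (depth 3)
T: right child of N (depth 6)
B: left child of E (depth 4)
U: right child of T (depth 7)
S: left child of T (depth 7)
O: left child of S (depth 8)
P: right child of O (depth 9)
D: right child of B (depth 5)

J's parent is I; the other child of I is H.

H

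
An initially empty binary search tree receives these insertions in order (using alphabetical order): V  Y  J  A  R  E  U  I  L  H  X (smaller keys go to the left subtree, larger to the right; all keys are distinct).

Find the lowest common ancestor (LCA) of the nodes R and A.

Insert V: tree is empty, so V becomes the root.
Insert Y: Y > V → go right. Place as right child of V.
Insert J: J < V → go left. Place as left child of V.
Insert A: A < V → go left; A < J → go left. Place as left child of J.
Insert R: R < V → go left; R > J → go right. Place as right child of J.
Insert E: E < V → go left; E < J → go left; E > A → go right. Place as right child of A.
Insert U: U < V → go left; U > J → go right; U > R → go right. Place as right child of R.
Insert I: I < V → go left; I < J → go left; I > A → go right; I > E → go right. Place as right child of E.
Insert L: L < V → go left; L > J → go right; L < R → go left. Place as left child of R.
Insert H: H < V → go left; H < J → go left; H > A → go right; H > E → go right; H < I → go left. Place as left child of I.
Insert X: X > V → go right; X < Y → go left. Place as left child of Y.

Path to R: V → J → R
Path to A: V → J → A
The paths share a prefix ending at J, then split left and right.

J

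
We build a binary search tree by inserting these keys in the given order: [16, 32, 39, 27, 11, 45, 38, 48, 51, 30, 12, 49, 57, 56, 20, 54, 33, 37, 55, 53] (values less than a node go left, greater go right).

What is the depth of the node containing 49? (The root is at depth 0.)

6

Insert 16: tree is empty, so 16 becomes the root.
Insert 32: 32 > 16 → go right. Place as right child of 16.
Insert 39: 39 > 16 → go right; 39 > 32 → go right. Place as right child of 32.
Insert 27: 27 > 16 → go right; 27 < 32 → go left. Place as left child of 32.
Insert 11: 11 < 16 → go left. Place as left child of 16.
Insert 45: 45 > 16 → go right; 45 > 32 → go right; 45 > 39 → go right. Place as right child of 39.
Insert 38: 38 > 16 → go right; 38 > 32 → go right; 38 < 39 → go left. Place as left child of 39.
Insert 48: 48 > 16 → go right; 48 > 32 → go right; 48 > 39 → go right; 48 > 45 → go right. Place as right child of 45.
Insert 51: 51 > 16 → go right; 51 > 32 → go right; 51 > 39 → go right; 51 > 45 → go right; 51 > 48 → go right. Place as right child of 48.
Insert 30: 30 > 16 → go right; 30 < 32 → go left; 30 > 27 → go right. Place as right child of 27.
Insert 12: 12 < 16 → go left; 12 > 11 → go right. Place as right child of 11.
Insert 49: 49 > 16 → go right; 49 > 32 → go right; 49 > 39 → go right; 49 > 45 → go right; 49 > 48 → go right; 49 < 51 → go left. Place as left child of 51.
Insert 57: 57 > 16 → go right; 57 > 32 → go right; 57 > 39 → go right; 57 > 45 → go right; 57 > 48 → go right; 57 > 51 → go right. Place as right child of 51.
Insert 56: 56 > 16 → go right; 56 > 32 → go right; 56 > 39 → go right; 56 > 45 → go right; 56 > 48 → go right; 56 > 51 → go right; 56 < 57 → go left. Place as left child of 57.
Insert 20: 20 > 16 → go right; 20 < 32 → go left; 20 < 27 → go left. Place as left child of 27.
Insert 54: 54 > 16 → go right; 54 > 32 → go right; 54 > 39 → go right; 54 > 45 → go right; 54 > 48 → go right; 54 > 51 → go right; 54 < 57 → go left; 54 < 56 → go left. Place as left child of 56.
Insert 33: 33 > 16 → go right; 33 > 32 → go right; 33 < 39 → go left; 33 < 38 → go left. Place as left child of 38.
Insert 37: 37 > 16 → go right; 37 > 32 → go right; 37 < 39 → go left; 37 < 38 → go left; 37 > 33 → go right. Place as right child of 33.
Insert 55: 55 > 16 → go right; 55 > 32 → go right; 55 > 39 → go right; 55 > 45 → go right; 55 > 48 → go right; 55 > 51 → go right; 55 < 57 → go left; 55 < 56 → go left; 55 > 54 → go right. Place as right child of 54.
Insert 53: 53 > 16 → go right; 53 > 32 → go right; 53 > 39 → go right; 53 > 45 → go right; 53 > 48 → go right; 53 > 51 → go right; 53 < 57 → go left; 53 < 56 → go left; 53 < 54 → go left. Place as left child of 54.

Path to 49: 16 → 32 → 39 → 45 → 48 → 51 → 49, which is 6 edges.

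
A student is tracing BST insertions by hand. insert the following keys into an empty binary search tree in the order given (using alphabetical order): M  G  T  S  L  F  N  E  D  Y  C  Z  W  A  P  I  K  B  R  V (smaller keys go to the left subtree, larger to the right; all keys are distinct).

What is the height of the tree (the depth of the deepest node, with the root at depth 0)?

M: root
G: left child of M (depth 1)
T: right child of M (depth 1)
S: left child of T (depth 2)
L: right child of G (depth 2)
F: left child of G (depth 2)
N: left child of S (depth 3)
E: left child of F (depth 3)
D: left child of E (depth 4)
Y: right child of T (depth 2)
C: left child of D (depth 5)
Z: right child of Y (depth 3)
W: left child of Y (depth 3)
A: left child of C (depth 6)
P: right child of N (depth 4)
I: left child of L (depth 3)
K: right child of I (depth 4)
B: right child of A (depth 7)
R: right child of P (depth 5)
V: left child of W (depth 4)

The deepest node is B at depth 7.

7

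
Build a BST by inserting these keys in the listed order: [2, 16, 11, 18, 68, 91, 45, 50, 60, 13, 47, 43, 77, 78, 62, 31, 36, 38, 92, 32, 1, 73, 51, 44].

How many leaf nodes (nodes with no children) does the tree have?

11

Insert 2: tree is empty, so 2 becomes the root.
Insert 16: 16 > 2 → go right. Place as right child of 2.
Insert 11: 11 > 2 → go right; 11 < 16 → go left. Place as left child of 16.
Insert 18: 18 > 2 → go right; 18 > 16 → go right. Place as right child of 16.
Insert 68: 68 > 2 → go right; 68 > 16 → go right; 68 > 18 → go right. Place as right child of 18.
Insert 91: 91 > 2 → go right; 91 > 16 → go right; 91 > 18 → go right; 91 > 68 → go right. Place as right child of 68.
Insert 45: 45 > 2 → go right; 45 > 16 → go right; 45 > 18 → go right; 45 < 68 → go left. Place as left child of 68.
Insert 50: 50 > 2 → go right; 50 > 16 → go right; 50 > 18 → go right; 50 < 68 → go left; 50 > 45 → go right. Place as right child of 45.
Insert 60: 60 > 2 → go right; 60 > 16 → go right; 60 > 18 → go right; 60 < 68 → go left; 60 > 45 → go right; 60 > 50 → go right. Place as right child of 50.
Insert 13: 13 > 2 → go right; 13 < 16 → go left; 13 > 11 → go right. Place as right child of 11.
Insert 47: 47 > 2 → go right; 47 > 16 → go right; 47 > 18 → go right; 47 < 68 → go left; 47 > 45 → go right; 47 < 50 → go left. Place as left child of 50.
Insert 43: 43 > 2 → go right; 43 > 16 → go right; 43 > 18 → go right; 43 < 68 → go left; 43 < 45 → go left. Place as left child of 45.
Insert 77: 77 > 2 → go right; 77 > 16 → go right; 77 > 18 → go right; 77 > 68 → go right; 77 < 91 → go left. Place as left child of 91.
Insert 78: 78 > 2 → go right; 78 > 16 → go right; 78 > 18 → go right; 78 > 68 → go right; 78 < 91 → go left; 78 > 77 → go right. Place as right child of 77.
Insert 62: 62 > 2 → go right; 62 > 16 → go right; 62 > 18 → go right; 62 < 68 → go left; 62 > 45 → go right; 62 > 50 → go right; 62 > 60 → go right. Place as right child of 60.
Insert 31: 31 > 2 → go right; 31 > 16 → go right; 31 > 18 → go right; 31 < 68 → go left; 31 < 45 → go left; 31 < 43 → go left. Place as left child of 43.
Insert 36: 36 > 2 → go right; 36 > 16 → go right; 36 > 18 → go right; 36 < 68 → go left; 36 < 45 → go left; 36 < 43 → go left; 36 > 31 → go right. Place as right child of 31.
Insert 38: 38 > 2 → go right; 38 > 16 → go right; 38 > 18 → go right; 38 < 68 → go left; 38 < 45 → go left; 38 < 43 → go left; 38 > 31 → go right; 38 > 36 → go right. Place as right child of 36.
Insert 92: 92 > 2 → go right; 92 > 16 → go right; 92 > 18 → go right; 92 > 68 → go right; 92 > 91 → go right. Place as right child of 91.
Insert 32: 32 > 2 → go right; 32 > 16 → go right; 32 > 18 → go right; 32 < 68 → go left; 32 < 45 → go left; 32 < 43 → go left; 32 > 31 → go right; 32 < 36 → go left. Place as left child of 36.
Insert 1: 1 < 2 → go left. Place as left child of 2.
Insert 73: 73 > 2 → go right; 73 > 16 → go right; 73 > 18 → go right; 73 > 68 → go right; 73 < 91 → go left; 73 < 77 → go left. Place as left child of 77.
Insert 51: 51 > 2 → go right; 51 > 16 → go right; 51 > 18 → go right; 51 < 68 → go left; 51 > 45 → go right; 51 > 50 → go right; 51 < 60 → go left. Place as left child of 60.
Insert 44: 44 > 2 → go right; 44 > 16 → go right; 44 > 18 → go right; 44 < 68 → go left; 44 < 45 → go left; 44 > 43 → go right. Place as right child of 43.

Leaves: 1, 13, 32, 38, 44, 47, 51, 62, 73, 78, 92 — 11 in total.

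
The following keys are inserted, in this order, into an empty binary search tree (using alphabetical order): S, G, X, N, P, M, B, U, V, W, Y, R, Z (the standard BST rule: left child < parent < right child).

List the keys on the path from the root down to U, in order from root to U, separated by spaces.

S X U

S: root
G: left child of S (depth 1)
X: right child of S (depth 1)
N: right child of G (depth 2)
P: right child of N (depth 3)
M: left child of N (depth 3)
B: left child of G (depth 2)
U: left child of X (depth 2)
V: right child of U (depth 3)
W: right child of V (depth 4)
Y: right child of X (depth 2)
R: right child of P (depth 4)
Z: right child of Y (depth 3)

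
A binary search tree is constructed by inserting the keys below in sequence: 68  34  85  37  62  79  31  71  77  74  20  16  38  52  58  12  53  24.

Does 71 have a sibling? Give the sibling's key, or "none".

68: root
34: left child of 68 (depth 1)
85: right child of 68 (depth 1)
37: right child of 34 (depth 2)
62: right child of 37 (depth 3)
79: left child of 85 (depth 2)
31: left child of 34 (depth 2)
71: left child of 79 (depth 3)
77: right child of 71 (depth 4)
74: left child of 77 (depth 5)
20: left child of 31 (depth 3)
16: left child of 20 (depth 4)
38: left child of 62 (depth 4)
52: right child of 38 (depth 5)
58: right child of 52 (depth 6)
12: left child of 16 (depth 5)
53: left child of 58 (depth 7)
24: right child of 20 (depth 4)

71's parent is 79, which has only one child.

none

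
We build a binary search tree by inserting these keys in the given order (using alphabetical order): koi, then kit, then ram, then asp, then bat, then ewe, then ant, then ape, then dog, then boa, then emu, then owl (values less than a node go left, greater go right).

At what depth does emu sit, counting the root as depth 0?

6

Insert koi: tree is empty, so koi becomes the root.
Insert kit: kit < koi → go left. Place as left child of koi.
Insert ram: ram > koi → go right. Place as right child of koi.
Insert asp: asp < koi → go left; asp < kit → go left. Place as left child of kit.
Insert bat: bat < koi → go left; bat < kit → go left; bat > asp → go right. Place as right child of asp.
Insert ewe: ewe < koi → go left; ewe < kit → go left; ewe > asp → go right; ewe > bat → go right. Place as right child of bat.
Insert ant: ant < koi → go left; ant < kit → go left; ant < asp → go left. Place as left child of asp.
Insert ape: ape < koi → go left; ape < kit → go left; ape < asp → go left; ape > ant → go right. Place as right child of ant.
Insert dog: dog < koi → go left; dog < kit → go left; dog > asp → go right; dog > bat → go right; dog < ewe → go left. Place as left child of ewe.
Insert boa: boa < koi → go left; boa < kit → go left; boa > asp → go right; boa > bat → go right; boa < ewe → go left; boa < dog → go left. Place as left child of dog.
Insert emu: emu < koi → go left; emu < kit → go left; emu > asp → go right; emu > bat → go right; emu < ewe → go left; emu > dog → go right. Place as right child of dog.
Insert owl: owl > koi → go right; owl < ram → go left. Place as left child of ram.

Path to emu: koi → kit → asp → bat → ewe → dog → emu, which is 6 edges.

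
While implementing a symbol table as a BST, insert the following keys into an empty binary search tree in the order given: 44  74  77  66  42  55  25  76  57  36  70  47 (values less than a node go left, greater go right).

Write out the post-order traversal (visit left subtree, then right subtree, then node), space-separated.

36 25 42 47 57 55 70 66 76 77 74 44

Insert 44: tree is empty, so 44 becomes the root.
Insert 74: 74 > 44 → go right. Place as right child of 44.
Insert 77: 77 > 44 → go right; 77 > 74 → go right. Place as right child of 74.
Insert 66: 66 > 44 → go right; 66 < 74 → go left. Place as left child of 74.
Insert 42: 42 < 44 → go left. Place as left child of 44.
Insert 55: 55 > 44 → go right; 55 < 74 → go left; 55 < 66 → go left. Place as left child of 66.
Insert 25: 25 < 44 → go left; 25 < 42 → go left. Place as left child of 42.
Insert 76: 76 > 44 → go right; 76 > 74 → go right; 76 < 77 → go left. Place as left child of 77.
Insert 57: 57 > 44 → go right; 57 < 74 → go left; 57 < 66 → go left; 57 > 55 → go right. Place as right child of 55.
Insert 36: 36 < 44 → go left; 36 < 42 → go left; 36 > 25 → go right. Place as right child of 25.
Insert 70: 70 > 44 → go right; 70 < 74 → go left; 70 > 66 → go right. Place as right child of 66.
Insert 47: 47 > 44 → go right; 47 < 74 → go left; 47 < 66 → go left; 47 < 55 → go left. Place as left child of 55.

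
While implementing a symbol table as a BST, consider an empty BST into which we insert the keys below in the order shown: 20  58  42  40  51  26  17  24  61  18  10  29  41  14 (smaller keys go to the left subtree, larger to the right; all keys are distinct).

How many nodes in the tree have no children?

Insert 20: tree is empty, so 20 becomes the root.
Insert 58: 58 > 20 → go right. Place as right child of 20.
Insert 42: 42 > 20 → go right; 42 < 58 → go left. Place as left child of 58.
Insert 40: 40 > 20 → go right; 40 < 58 → go left; 40 < 42 → go left. Place as left child of 42.
Insert 51: 51 > 20 → go right; 51 < 58 → go left; 51 > 42 → go right. Place as right child of 42.
Insert 26: 26 > 20 → go right; 26 < 58 → go left; 26 < 42 → go left; 26 < 40 → go left. Place as left child of 40.
Insert 17: 17 < 20 → go left. Place as left child of 20.
Insert 24: 24 > 20 → go right; 24 < 58 → go left; 24 < 42 → go left; 24 < 40 → go left; 24 < 26 → go left. Place as left child of 26.
Insert 61: 61 > 20 → go right; 61 > 58 → go right. Place as right child of 58.
Insert 18: 18 < 20 → go left; 18 > 17 → go right. Place as right child of 17.
Insert 10: 10 < 20 → go left; 10 < 17 → go left. Place as left child of 17.
Insert 29: 29 > 20 → go right; 29 < 58 → go left; 29 < 42 → go left; 29 < 40 → go left; 29 > 26 → go right. Place as right child of 26.
Insert 41: 41 > 20 → go right; 41 < 58 → go left; 41 < 42 → go left; 41 > 40 → go right. Place as right child of 40.
Insert 14: 14 < 20 → go left; 14 < 17 → go left; 14 > 10 → go right. Place as right child of 10.

Leaves: 14, 18, 24, 29, 41, 51, 61 — 7 in total.

7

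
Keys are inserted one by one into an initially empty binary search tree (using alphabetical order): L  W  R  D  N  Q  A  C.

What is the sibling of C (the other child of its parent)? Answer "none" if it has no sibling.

Insert L: tree is empty, so L becomes the root.
Insert W: W > L → go right. Place as right child of L.
Insert R: R > L → go right; R < W → go left. Place as left child of W.
Insert D: D < L → go left. Place as left child of L.
Insert N: N > L → go right; N < W → go left; N < R → go left. Place as left child of R.
Insert Q: Q > L → go right; Q < W → go left; Q < R → go left; Q > N → go right. Place as right child of N.
Insert A: A < L → go left; A < D → go left. Place as left child of D.
Insert C: C < L → go left; C < D → go left; C > A → go right. Place as right child of A.

C's parent is A, which has only one child.

none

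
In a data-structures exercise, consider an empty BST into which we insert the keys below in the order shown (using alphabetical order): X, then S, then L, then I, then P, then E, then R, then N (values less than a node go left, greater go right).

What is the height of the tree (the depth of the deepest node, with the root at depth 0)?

X: root
S: left child of X (depth 1)
L: left child of S (depth 2)
I: left child of L (depth 3)
P: right child of L (depth 3)
E: left child of I (depth 4)
R: right child of P (depth 4)
N: left child of P (depth 4)

The deepest node is E at depth 4.

4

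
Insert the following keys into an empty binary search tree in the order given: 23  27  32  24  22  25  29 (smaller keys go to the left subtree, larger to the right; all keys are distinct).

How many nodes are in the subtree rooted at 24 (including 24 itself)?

23: root
27: right child of 23 (depth 1)
32: right child of 27 (depth 2)
24: left child of 27 (depth 2)
22: left child of 23 (depth 1)
25: right child of 24 (depth 3)
29: left child of 32 (depth 3)

Subtree rooted at 24 contains: 24, 25 — 2 nodes.

2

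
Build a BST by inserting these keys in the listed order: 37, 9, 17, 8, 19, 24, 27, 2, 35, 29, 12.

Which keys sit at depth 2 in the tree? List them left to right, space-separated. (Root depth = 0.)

8 17

Insert 37: tree is empty, so 37 becomes the root.
Insert 9: 9 < 37 → go left. Place as left child of 37.
Insert 17: 17 < 37 → go left; 17 > 9 → go right. Place as right child of 9.
Insert 8: 8 < 37 → go left; 8 < 9 → go left. Place as left child of 9.
Insert 19: 19 < 37 → go left; 19 > 9 → go right; 19 > 17 → go right. Place as right child of 17.
Insert 24: 24 < 37 → go left; 24 > 9 → go right; 24 > 17 → go right; 24 > 19 → go right. Place as right child of 19.
Insert 27: 27 < 37 → go left; 27 > 9 → go right; 27 > 17 → go right; 27 > 19 → go right; 27 > 24 → go right. Place as right child of 24.
Insert 2: 2 < 37 → go left; 2 < 9 → go left; 2 < 8 → go left. Place as left child of 8.
Insert 35: 35 < 37 → go left; 35 > 9 → go right; 35 > 17 → go right; 35 > 19 → go right; 35 > 24 → go right; 35 > 27 → go right. Place as right child of 27.
Insert 29: 29 < 37 → go left; 29 > 9 → go right; 29 > 17 → go right; 29 > 19 → go right; 29 > 24 → go right; 29 > 27 → go right; 29 < 35 → go left. Place as left child of 35.
Insert 12: 12 < 37 → go left; 12 > 9 → go right; 12 < 17 → go left. Place as left child of 17.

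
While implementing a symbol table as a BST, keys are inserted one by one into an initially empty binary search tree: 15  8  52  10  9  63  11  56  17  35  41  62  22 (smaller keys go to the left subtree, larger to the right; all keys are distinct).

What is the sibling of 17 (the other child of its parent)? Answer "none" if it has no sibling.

63

15: root
8: left child of 15 (depth 1)
52: right child of 15 (depth 1)
10: right child of 8 (depth 2)
9: left child of 10 (depth 3)
63: right child of 52 (depth 2)
11: right child of 10 (depth 3)
56: left child of 63 (depth 3)
17: left child of 52 (depth 2)
35: right child of 17 (depth 3)
41: right child of 35 (depth 4)
62: right child of 56 (depth 4)
22: left child of 35 (depth 4)

17's parent is 52; the other child of 52 is 63.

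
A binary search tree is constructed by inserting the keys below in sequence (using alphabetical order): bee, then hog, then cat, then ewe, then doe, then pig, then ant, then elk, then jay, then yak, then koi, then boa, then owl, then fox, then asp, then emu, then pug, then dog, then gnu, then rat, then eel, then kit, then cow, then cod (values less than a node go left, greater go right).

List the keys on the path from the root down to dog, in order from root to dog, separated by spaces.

bee hog cat ewe doe elk dog

Insert bee: tree is empty, so bee becomes the root.
Insert hog: hog > bee → go right. Place as right child of bee.
Insert cat: cat > bee → go right; cat < hog → go left. Place as left child of hog.
Insert ewe: ewe > bee → go right; ewe < hog → go left; ewe > cat → go right. Place as right child of cat.
Insert doe: doe > bee → go right; doe < hog → go left; doe > cat → go right; doe < ewe → go left. Place as left child of ewe.
Insert pig: pig > bee → go right; pig > hog → go right. Place as right child of hog.
Insert ant: ant < bee → go left. Place as left child of bee.
Insert elk: elk > bee → go right; elk < hog → go left; elk > cat → go right; elk < ewe → go left; elk > doe → go right. Place as right child of doe.
Insert jay: jay > bee → go right; jay > hog → go right; jay < pig → go left. Place as left child of pig.
Insert yak: yak > bee → go right; yak > hog → go right; yak > pig → go right. Place as right child of pig.
Insert koi: koi > bee → go right; koi > hog → go right; koi < pig → go left; koi > jay → go right. Place as right child of jay.
Insert boa: boa > bee → go right; boa < hog → go left; boa < cat → go left. Place as left child of cat.
Insert owl: owl > bee → go right; owl > hog → go right; owl < pig → go left; owl > jay → go right; owl > koi → go right. Place as right child of koi.
Insert fox: fox > bee → go right; fox < hog → go left; fox > cat → go right; fox > ewe → go right. Place as right child of ewe.
Insert asp: asp < bee → go left; asp > ant → go right. Place as right child of ant.
Insert emu: emu > bee → go right; emu < hog → go left; emu > cat → go right; emu < ewe → go left; emu > doe → go right; emu > elk → go right. Place as right child of elk.
Insert pug: pug > bee → go right; pug > hog → go right; pug > pig → go right; pug < yak → go left. Place as left child of yak.
Insert dog: dog > bee → go right; dog < hog → go left; dog > cat → go right; dog < ewe → go left; dog > doe → go right; dog < elk → go left. Place as left child of elk.
Insert gnu: gnu > bee → go right; gnu < hog → go left; gnu > cat → go right; gnu > ewe → go right; gnu > fox → go right. Place as right child of fox.
Insert rat: rat > bee → go right; rat > hog → go right; rat > pig → go right; rat < yak → go left; rat > pug → go right. Place as right child of pug.
Insert eel: eel > bee → go right; eel < hog → go left; eel > cat → go right; eel < ewe → go left; eel > doe → go right; eel < elk → go left; eel > dog → go right. Place as right child of dog.
Insert kit: kit > bee → go right; kit > hog → go right; kit < pig → go left; kit > jay → go right; kit < koi → go left. Place as left child of koi.
Insert cow: cow > bee → go right; cow < hog → go left; cow > cat → go right; cow < ewe → go left; cow < doe → go left. Place as left child of doe.
Insert cod: cod > bee → go right; cod < hog → go left; cod > cat → go right; cod < ewe → go left; cod < doe → go left; cod < cow → go left. Place as left child of cow.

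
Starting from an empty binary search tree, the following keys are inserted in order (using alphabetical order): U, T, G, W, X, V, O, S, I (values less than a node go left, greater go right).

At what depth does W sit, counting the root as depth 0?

1

Insert U: tree is empty, so U becomes the root.
Insert T: T < U → go left. Place as left child of U.
Insert G: G < U → go left; G < T → go left. Place as left child of T.
Insert W: W > U → go right. Place as right child of U.
Insert X: X > U → go right; X > W → go right. Place as right child of W.
Insert V: V > U → go right; V < W → go left. Place as left child of W.
Insert O: O < U → go left; O < T → go left; O > G → go right. Place as right child of G.
Insert S: S < U → go left; S < T → go left; S > G → go right; S > O → go right. Place as right child of O.
Insert I: I < U → go left; I < T → go left; I > G → go right; I < O → go left. Place as left child of O.

Path to W: U → W, which is 1 edge.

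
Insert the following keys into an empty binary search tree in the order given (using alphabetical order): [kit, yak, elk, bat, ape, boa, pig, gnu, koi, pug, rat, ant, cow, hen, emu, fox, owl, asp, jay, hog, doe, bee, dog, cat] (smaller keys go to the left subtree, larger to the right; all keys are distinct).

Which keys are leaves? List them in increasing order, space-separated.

ant asp bee cat dog fox hog owl rat

Resulting structure (node: left, right):
  kit: L=elk, R=yak
  yak: L=pig, R=–
  elk: L=bat, R=gnu
  bat: L=ape, R=boa
  ape: L=ant, R=asp
  boa: L=bee, R=cow
  pig: L=koi, R=pug
  gnu: L=emu, R=hen
  koi: L=–, R=owl
  pug: L=–, R=rat
  rat: L=–, R=–
  ant: L=–, R=–
  cow: L=cat, R=doe
  hen: L=–, R=jay
  emu: L=–, R=fox
  fox: L=–, R=–
  owl: L=–, R=–
  asp: L=–, R=–
  jay: L=hog, R=–
  hog: L=–, R=–
  doe: L=–, R=dog
  bee: L=–, R=–
  dog: L=–, R=–
  cat: L=–, R=–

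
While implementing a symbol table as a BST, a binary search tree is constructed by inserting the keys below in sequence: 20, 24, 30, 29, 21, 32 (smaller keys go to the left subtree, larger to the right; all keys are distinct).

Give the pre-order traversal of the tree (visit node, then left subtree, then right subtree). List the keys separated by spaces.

20 24 21 30 29 32

20: root
24: right child of 20 (depth 1)
30: right child of 24 (depth 2)
29: left child of 30 (depth 3)
21: left child of 24 (depth 2)
32: right child of 30 (depth 3)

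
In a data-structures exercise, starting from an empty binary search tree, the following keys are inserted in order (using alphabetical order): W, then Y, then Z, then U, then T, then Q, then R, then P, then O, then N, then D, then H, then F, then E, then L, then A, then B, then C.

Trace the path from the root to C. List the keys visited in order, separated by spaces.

Resulting structure (node: left, right):
  W: L=U, R=Y
  Y: L=–, R=Z
  Z: L=–, R=–
  U: L=T, R=–
  T: L=Q, R=–
  Q: L=P, R=R
  R: L=–, R=–
  P: L=O, R=–
  O: L=N, R=–
  N: L=D, R=–
  D: L=A, R=H
  H: L=F, R=L
  F: L=E, R=–
  E: L=–, R=–
  L: L=–, R=–
  A: L=–, R=B
  B: L=–, R=C
  C: L=–, R=–

W U T Q P O N D A B C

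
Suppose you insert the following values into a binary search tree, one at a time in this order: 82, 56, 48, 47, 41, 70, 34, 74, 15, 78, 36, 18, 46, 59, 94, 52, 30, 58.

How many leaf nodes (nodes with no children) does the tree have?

7

Insert 82: tree is empty, so 82 becomes the root.
Insert 56: 56 < 82 → go left. Place as left child of 82.
Insert 48: 48 < 82 → go left; 48 < 56 → go left. Place as left child of 56.
Insert 47: 47 < 82 → go left; 47 < 56 → go left; 47 < 48 → go left. Place as left child of 48.
Insert 41: 41 < 82 → go left; 41 < 56 → go left; 41 < 48 → go left; 41 < 47 → go left. Place as left child of 47.
Insert 70: 70 < 82 → go left; 70 > 56 → go right. Place as right child of 56.
Insert 34: 34 < 82 → go left; 34 < 56 → go left; 34 < 48 → go left; 34 < 47 → go left; 34 < 41 → go left. Place as left child of 41.
Insert 74: 74 < 82 → go left; 74 > 56 → go right; 74 > 70 → go right. Place as right child of 70.
Insert 15: 15 < 82 → go left; 15 < 56 → go left; 15 < 48 → go left; 15 < 47 → go left; 15 < 41 → go left; 15 < 34 → go left. Place as left child of 34.
Insert 78: 78 < 82 → go left; 78 > 56 → go right; 78 > 70 → go right; 78 > 74 → go right. Place as right child of 74.
Insert 36: 36 < 82 → go left; 36 < 56 → go left; 36 < 48 → go left; 36 < 47 → go left; 36 < 41 → go left; 36 > 34 → go right. Place as right child of 34.
Insert 18: 18 < 82 → go left; 18 < 56 → go left; 18 < 48 → go left; 18 < 47 → go left; 18 < 41 → go left; 18 < 34 → go left; 18 > 15 → go right. Place as right child of 15.
Insert 46: 46 < 82 → go left; 46 < 56 → go left; 46 < 48 → go left; 46 < 47 → go left; 46 > 41 → go right. Place as right child of 41.
Insert 59: 59 < 82 → go left; 59 > 56 → go right; 59 < 70 → go left. Place as left child of 70.
Insert 94: 94 > 82 → go right. Place as right child of 82.
Insert 52: 52 < 82 → go left; 52 < 56 → go left; 52 > 48 → go right. Place as right child of 48.
Insert 30: 30 < 82 → go left; 30 < 56 → go left; 30 < 48 → go left; 30 < 47 → go left; 30 < 41 → go left; 30 < 34 → go left; 30 > 15 → go right; 30 > 18 → go right. Place as right child of 18.
Insert 58: 58 < 82 → go left; 58 > 56 → go right; 58 < 70 → go left; 58 < 59 → go left. Place as left child of 59.

Leaves: 30, 36, 46, 52, 58, 78, 94 — 7 in total.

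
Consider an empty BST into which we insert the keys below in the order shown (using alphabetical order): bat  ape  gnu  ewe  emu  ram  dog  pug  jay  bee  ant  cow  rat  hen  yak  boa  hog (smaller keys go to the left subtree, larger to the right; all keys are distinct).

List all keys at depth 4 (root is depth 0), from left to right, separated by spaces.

Insert bat: tree is empty, so bat becomes the root.
Insert ape: ape < bat → go left. Place as left child of bat.
Insert gnu: gnu > bat → go right. Place as right child of bat.
Insert ewe: ewe > bat → go right; ewe < gnu → go left. Place as left child of gnu.
Insert emu: emu > bat → go right; emu < gnu → go left; emu < ewe → go left. Place as left child of ewe.
Insert ram: ram > bat → go right; ram > gnu → go right. Place as right child of gnu.
Insert dog: dog > bat → go right; dog < gnu → go left; dog < ewe → go left; dog < emu → go left. Place as left child of emu.
Insert pug: pug > bat → go right; pug > gnu → go right; pug < ram → go left. Place as left child of ram.
Insert jay: jay > bat → go right; jay > gnu → go right; jay < ram → go left; jay < pug → go left. Place as left child of pug.
Insert bee: bee > bat → go right; bee < gnu → go left; bee < ewe → go left; bee < emu → go left; bee < dog → go left. Place as left child of dog.
Insert ant: ant < bat → go left; ant < ape → go left. Place as left child of ape.
Insert cow: cow > bat → go right; cow < gnu → go left; cow < ewe → go left; cow < emu → go left; cow < dog → go left; cow > bee → go right. Place as right child of bee.
Insert rat: rat > bat → go right; rat > gnu → go right; rat > ram → go right. Place as right child of ram.
Insert hen: hen > bat → go right; hen > gnu → go right; hen < ram → go left; hen < pug → go left; hen < jay → go left. Place as left child of jay.
Insert yak: yak > bat → go right; yak > gnu → go right; yak > ram → go right; yak > rat → go right. Place as right child of rat.
Insert boa: boa > bat → go right; boa < gnu → go left; boa < ewe → go left; boa < emu → go left; boa < dog → go left; boa > bee → go right; boa < cow → go left. Place as left child of cow.
Insert hog: hog > bat → go right; hog > gnu → go right; hog < ram → go left; hog < pug → go left; hog < jay → go left; hog > hen → go right. Place as right child of hen.

dog jay yak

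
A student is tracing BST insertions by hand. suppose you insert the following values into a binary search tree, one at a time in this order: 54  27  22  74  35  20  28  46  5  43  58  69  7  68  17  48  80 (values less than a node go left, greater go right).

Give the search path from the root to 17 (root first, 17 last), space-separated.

54: root
27: left child of 54 (depth 1)
22: left child of 27 (depth 2)
74: right child of 54 (depth 1)
35: right child of 27 (depth 2)
20: left child of 22 (depth 3)
28: left child of 35 (depth 3)
46: right child of 35 (depth 3)
5: left child of 20 (depth 4)
43: left child of 46 (depth 4)
58: left child of 74 (depth 2)
69: right child of 58 (depth 3)
7: right child of 5 (depth 5)
68: left child of 69 (depth 4)
17: right child of 7 (depth 6)
48: right child of 46 (depth 4)
80: right child of 74 (depth 2)

54 27 22 20 5 7 17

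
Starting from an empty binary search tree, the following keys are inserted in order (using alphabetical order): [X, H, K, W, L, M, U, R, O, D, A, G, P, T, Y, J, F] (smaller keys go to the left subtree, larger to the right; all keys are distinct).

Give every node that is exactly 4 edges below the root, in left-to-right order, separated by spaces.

Insert X: tree is empty, so X becomes the root.
Insert H: H < X → go left. Place as left child of X.
Insert K: K < X → go left; K > H → go right. Place as right child of H.
Insert W: W < X → go left; W > H → go right; W > K → go right. Place as right child of K.
Insert L: L < X → go left; L > H → go right; L > K → go right; L < W → go left. Place as left child of W.
Insert M: M < X → go left; M > H → go right; M > K → go right; M < W → go left; M > L → go right. Place as right child of L.
Insert U: U < X → go left; U > H → go right; U > K → go right; U < W → go left; U > L → go right; U > M → go right. Place as right child of M.
Insert R: R < X → go left; R > H → go right; R > K → go right; R < W → go left; R > L → go right; R > M → go right; R < U → go left. Place as left child of U.
Insert O: O < X → go left; O > H → go right; O > K → go right; O < W → go left; O > L → go right; O > M → go right; O < U → go left; O < R → go left. Place as left child of R.
Insert D: D < X → go left; D < H → go left. Place as left child of H.
Insert A: A < X → go left; A < H → go left; A < D → go left. Place as left child of D.
Insert G: G < X → go left; G < H → go left; G > D → go right. Place as right child of D.
Insert P: P < X → go left; P > H → go right; P > K → go right; P < W → go left; P > L → go right; P > M → go right; P < U → go left; P < R → go left; P > O → go right. Place as right child of O.
Insert T: T < X → go left; T > H → go right; T > K → go right; T < W → go left; T > L → go right; T > M → go right; T < U → go left; T > R → go right. Place as right child of R.
Insert Y: Y > X → go right. Place as right child of X.
Insert J: J < X → go left; J > H → go right; J < K → go left. Place as left child of K.
Insert F: F < X → go left; F < H → go left; F > D → go right; F < G → go left. Place as left child of G.

F L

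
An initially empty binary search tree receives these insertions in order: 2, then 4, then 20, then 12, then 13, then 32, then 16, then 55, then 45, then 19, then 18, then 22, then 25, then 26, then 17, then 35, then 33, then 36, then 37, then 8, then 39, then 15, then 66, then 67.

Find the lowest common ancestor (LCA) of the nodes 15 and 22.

20

Insert 2: tree is empty, so 2 becomes the root.
Insert 4: 4 > 2 → go right. Place as right child of 2.
Insert 20: 20 > 2 → go right; 20 > 4 → go right. Place as right child of 4.
Insert 12: 12 > 2 → go right; 12 > 4 → go right; 12 < 20 → go left. Place as left child of 20.
Insert 13: 13 > 2 → go right; 13 > 4 → go right; 13 < 20 → go left; 13 > 12 → go right. Place as right child of 12.
Insert 32: 32 > 2 → go right; 32 > 4 → go right; 32 > 20 → go right. Place as right child of 20.
Insert 16: 16 > 2 → go right; 16 > 4 → go right; 16 < 20 → go left; 16 > 12 → go right; 16 > 13 → go right. Place as right child of 13.
Insert 55: 55 > 2 → go right; 55 > 4 → go right; 55 > 20 → go right; 55 > 32 → go right. Place as right child of 32.
Insert 45: 45 > 2 → go right; 45 > 4 → go right; 45 > 20 → go right; 45 > 32 → go right; 45 < 55 → go left. Place as left child of 55.
Insert 19: 19 > 2 → go right; 19 > 4 → go right; 19 < 20 → go left; 19 > 12 → go right; 19 > 13 → go right; 19 > 16 → go right. Place as right child of 16.
Insert 18: 18 > 2 → go right; 18 > 4 → go right; 18 < 20 → go left; 18 > 12 → go right; 18 > 13 → go right; 18 > 16 → go right; 18 < 19 → go left. Place as left child of 19.
Insert 22: 22 > 2 → go right; 22 > 4 → go right; 22 > 20 → go right; 22 < 32 → go left. Place as left child of 32.
Insert 25: 25 > 2 → go right; 25 > 4 → go right; 25 > 20 → go right; 25 < 32 → go left; 25 > 22 → go right. Place as right child of 22.
Insert 26: 26 > 2 → go right; 26 > 4 → go right; 26 > 20 → go right; 26 < 32 → go left; 26 > 22 → go right; 26 > 25 → go right. Place as right child of 25.
Insert 17: 17 > 2 → go right; 17 > 4 → go right; 17 < 20 → go left; 17 > 12 → go right; 17 > 13 → go right; 17 > 16 → go right; 17 < 19 → go left; 17 < 18 → go left. Place as left child of 18.
Insert 35: 35 > 2 → go right; 35 > 4 → go right; 35 > 20 → go right; 35 > 32 → go right; 35 < 55 → go left; 35 < 45 → go left. Place as left child of 45.
Insert 33: 33 > 2 → go right; 33 > 4 → go right; 33 > 20 → go right; 33 > 32 → go right; 33 < 55 → go left; 33 < 45 → go left; 33 < 35 → go left. Place as left child of 35.
Insert 36: 36 > 2 → go right; 36 > 4 → go right; 36 > 20 → go right; 36 > 32 → go right; 36 < 55 → go left; 36 < 45 → go left; 36 > 35 → go right. Place as right child of 35.
Insert 37: 37 > 2 → go right; 37 > 4 → go right; 37 > 20 → go right; 37 > 32 → go right; 37 < 55 → go left; 37 < 45 → go left; 37 > 35 → go right; 37 > 36 → go right. Place as right child of 36.
Insert 8: 8 > 2 → go right; 8 > 4 → go right; 8 < 20 → go left; 8 < 12 → go left. Place as left child of 12.
Insert 39: 39 > 2 → go right; 39 > 4 → go right; 39 > 20 → go right; 39 > 32 → go right; 39 < 55 → go left; 39 < 45 → go left; 39 > 35 → go right; 39 > 36 → go right; 39 > 37 → go right. Place as right child of 37.
Insert 15: 15 > 2 → go right; 15 > 4 → go right; 15 < 20 → go left; 15 > 12 → go right; 15 > 13 → go right; 15 < 16 → go left. Place as left child of 16.
Insert 66: 66 > 2 → go right; 66 > 4 → go right; 66 > 20 → go right; 66 > 32 → go right; 66 > 55 → go right. Place as right child of 55.
Insert 67: 67 > 2 → go right; 67 > 4 → go right; 67 > 20 → go right; 67 > 32 → go right; 67 > 55 → go right; 67 > 66 → go right. Place as right child of 66.

Path to 15: 2 → 4 → 20 → 12 → 13 → 16 → 15
Path to 22: 2 → 4 → 20 → 32 → 22
The paths share a prefix ending at 20, then split left and right.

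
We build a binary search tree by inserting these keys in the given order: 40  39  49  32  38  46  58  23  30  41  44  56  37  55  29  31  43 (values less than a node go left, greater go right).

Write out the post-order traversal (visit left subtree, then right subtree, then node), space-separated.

29 31 30 23 37 38 32 39 43 44 41 46 55 56 58 49 40

Insert 40: tree is empty, so 40 becomes the root.
Insert 39: 39 < 40 → go left. Place as left child of 40.
Insert 49: 49 > 40 → go right. Place as right child of 40.
Insert 32: 32 < 40 → go left; 32 < 39 → go left. Place as left child of 39.
Insert 38: 38 < 40 → go left; 38 < 39 → go left; 38 > 32 → go right. Place as right child of 32.
Insert 46: 46 > 40 → go right; 46 < 49 → go left. Place as left child of 49.
Insert 58: 58 > 40 → go right; 58 > 49 → go right. Place as right child of 49.
Insert 23: 23 < 40 → go left; 23 < 39 → go left; 23 < 32 → go left. Place as left child of 32.
Insert 30: 30 < 40 → go left; 30 < 39 → go left; 30 < 32 → go left; 30 > 23 → go right. Place as right child of 23.
Insert 41: 41 > 40 → go right; 41 < 49 → go left; 41 < 46 → go left. Place as left child of 46.
Insert 44: 44 > 40 → go right; 44 < 49 → go left; 44 < 46 → go left; 44 > 41 → go right. Place as right child of 41.
Insert 56: 56 > 40 → go right; 56 > 49 → go right; 56 < 58 → go left. Place as left child of 58.
Insert 37: 37 < 40 → go left; 37 < 39 → go left; 37 > 32 → go right; 37 < 38 → go left. Place as left child of 38.
Insert 55: 55 > 40 → go right; 55 > 49 → go right; 55 < 58 → go left; 55 < 56 → go left. Place as left child of 56.
Insert 29: 29 < 40 → go left; 29 < 39 → go left; 29 < 32 → go left; 29 > 23 → go right; 29 < 30 → go left. Place as left child of 30.
Insert 31: 31 < 40 → go left; 31 < 39 → go left; 31 < 32 → go left; 31 > 23 → go right; 31 > 30 → go right. Place as right child of 30.
Insert 43: 43 > 40 → go right; 43 < 49 → go left; 43 < 46 → go left; 43 > 41 → go right; 43 < 44 → go left. Place as left child of 44.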